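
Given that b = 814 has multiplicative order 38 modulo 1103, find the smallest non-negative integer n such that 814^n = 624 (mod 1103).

5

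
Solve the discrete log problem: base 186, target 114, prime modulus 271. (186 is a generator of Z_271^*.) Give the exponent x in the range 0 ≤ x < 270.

250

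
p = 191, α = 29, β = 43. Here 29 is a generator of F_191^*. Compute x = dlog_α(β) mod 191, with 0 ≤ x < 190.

Baby-step giant-step with m = ceil(sqrt(190)) = 14.
Baby table (29^j mod 191 for j=0..13):
  0:1  1:29  2:77  3:132  4:8  5:41  6:43  7:101
  8:64  9:137  10:153  11:44  12:130  13:141
Giant step factor: 29^(-14) ≡ 120 (mod 191).
Scan 43·120^i mod 191 for i = 0, 1, …:
  i=0: 43
Match at i=0, j=6: x = 0·14 + 6 = 6.

6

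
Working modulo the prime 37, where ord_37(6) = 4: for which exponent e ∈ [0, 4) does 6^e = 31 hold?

3

Successive powers of 6 modulo 37:
  6^0=1  6^1=6  6^2=36  6^3=31
So 6^3 ≡ 31 (mod 37), giving e = 3.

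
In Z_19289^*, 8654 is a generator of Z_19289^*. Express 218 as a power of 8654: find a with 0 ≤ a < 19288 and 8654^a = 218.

4840

Baby-step giant-step with m = ceil(sqrt(19288)) = 139.
Baby table (8654^j mod 19289 for j=0..138):
  0:1  1:8654  2:11818  3:2694  4:12764  5:10842  6:4972  7:13218
  8:4802  9:8002  10:1798  11:12958  12:11575  13:2273  14:15051  15:12026
  16:8849  17:1916  18:11813  19:17291  20:11541  21:16661  22:18308  23:16875
  24:18520  25:19068  26:16366  27:11526  28:2585  29:14639  30:15043  31:661
  32:10750  33:18942  34:6146  35:7711  36:10343  37:7362  38:18470  39:10726
  40:4136  41:11849  42:922  43:12631  44:17200  45:14876  46:2118  47:4622
  48:12691  49:15637  50:10263  51:9446  52:18191  53:7385  54:5333  55:12494
  56:8231  57:16086  58:18820  59:11253  60:12590  61:9588  62:12563  63:7398
  64:2101  65:11816  66:4675  67:8417  68:5454  69:18022  70:10823  71:14147
  72:855  73:11483  74:16243  75:7979  76:14935  77:11190  78:7480  79:17325
  80:16442  81:13404  82:13459  83:7204  84:1368  85:14515  86:2842  87:1193
  88:4607  89:17904  90:11968  91:8431  92:10876  93:9873  94:9961  95:19242
  96:17620  97:3935  98:8405  99:17340  100:11229  101:17073  102:15291  103:5774
  104:9686  105:11939  106:8222  107:15356  108:8903  109:6296  110:13448  111:8455
  112:6393  113:4170  114:16750  115:16954  116:7782  117:7529  118:17013  119:16854
  120:10387  121:2358  122:17659  123:13528  124:6371  125:6672  126:7511  127:15553
  128:16309  129:473  130:4074  131:15393  132:1188  133:19204  134:16681  135:17787
  136:2478  137:14533  138:4302
Giant step factor: 8654^(-139) ≡ 6204 (mod 19289).
Scan 218·6204^i mod 19289 for i = 0, 1, …:
  i=0: 218   i=1: 2242   i=2: 1999   i=3: 18258
  i=4: 7624   i=5: 2668   i=6: 2310   i=7: 18802
  i=8: 7025   i=9: 9249     …   i=33: 4399
  i=34: 16750
Match at i=34, j=114: a = 34·139 + 114 = 4840.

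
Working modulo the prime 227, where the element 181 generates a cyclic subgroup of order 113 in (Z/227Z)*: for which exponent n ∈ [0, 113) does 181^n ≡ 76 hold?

102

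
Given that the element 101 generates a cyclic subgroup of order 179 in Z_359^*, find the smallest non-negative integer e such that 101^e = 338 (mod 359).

153

Baby-step giant-step with m = ceil(sqrt(179)) = 14.
Baby table (101^j mod 359 for j=0..13):
  0:1  1:101  2:149  3:330  4:302  5:346  6:123  7:217
  8:18  9:23  10:169  11:196  12:51  13:125
Giant step factor: 101^(-14) ≡ 6 (mod 359).
Scan 338·6^i mod 359 for i = 0, 1, …:
  i=0: 338   i=1: 233   i=2: 321   i=3: 131
  i=4: 68   i=5: 49   i=6: 294   i=7: 328
  i=8: 173   i=9: 320   i=10: 125
Match at i=10, j=13: e = 10·14 + 13 = 153.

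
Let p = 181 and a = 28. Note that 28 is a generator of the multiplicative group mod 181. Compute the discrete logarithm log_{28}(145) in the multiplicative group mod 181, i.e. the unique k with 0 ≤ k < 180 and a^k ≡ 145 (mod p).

12

Successive powers of 28 modulo 181:
  28^0=1  28^1=28  28^2=60  28^3=51  28^4=161  28^5=164
  28^6=67  28^7=66  28^8=38  28^9=159  28^10=108  28^11=128
  28^12=145
So 28^12 ≡ 145 (mod 181), giving k = 12.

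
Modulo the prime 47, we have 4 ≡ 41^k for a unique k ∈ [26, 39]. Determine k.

Compute 41^26 mod 47 = 28, then multiply by 41 repeatedly:
  41^26=28  41^27=20  41^28=21  41^29=15  41^30=4
Found 4 at exponent 30.

30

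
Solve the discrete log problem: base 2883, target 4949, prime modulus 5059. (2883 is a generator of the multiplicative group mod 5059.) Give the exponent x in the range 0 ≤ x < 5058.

2324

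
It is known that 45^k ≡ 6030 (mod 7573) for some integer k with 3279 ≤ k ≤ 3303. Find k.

3285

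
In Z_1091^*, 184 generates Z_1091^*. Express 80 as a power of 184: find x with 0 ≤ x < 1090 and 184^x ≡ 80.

136

Baby-step giant-step with m = ceil(sqrt(1090)) = 34.
Baby table (184^j mod 1091 for j=0..33):
  0:1  1:184  2:35  3:985  4:134  5:654  6:326  7:1070
  8:500  9:356  10:44  11:459  12:449  13:791  14:441  15:410
  16:161  17:167  18:180  19:390  20:845  21:558  22:118  23:983
  24:857  25:584  26:538  27:802  28:283  29:795  30:86  31:550
  32:828  33:703
Giant step factor: 184^(-34) ≡ 876 (mod 1091).
Scan 80·876^i mod 1091 for i = 0, 1, …:
  i=0: 80   i=1: 256   i=2: 601   i=3: 614
  i=4: 1
Match at i=4, j=0: x = 4·34 + 0 = 136.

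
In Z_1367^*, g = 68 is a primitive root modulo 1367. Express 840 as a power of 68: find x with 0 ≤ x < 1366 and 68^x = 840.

654

Baby-step giant-step with m = ceil(sqrt(1366)) = 37.
Baby table (68^j mod 1367 for j=0..36):
  0:1  1:68  2:523  3:22  4:129  5:570  6:484  7:104
  8:237  9:1079  10:921  11:1113  12:499  13:1124  14:1247  15:42
  16:122  17:94  18:924  19:1317  20:701  21:1190  22:267  23:385
  24:207  25:406  26:268  27:453  28:730  29:428  30:397  31:1023
  32:1214  33:532  34:634  35:735  36:768
Giant step factor: 68^(-37) ≡ 654 (mod 1367).
Scan 840·654^i mod 1367 for i = 0, 1, …:
  i=0: 840   i=1: 1193   i=2: 1032   i=3: 997
  i=4: 1346   i=5: 1303   i=6: 521   i=7: 351
  i=8: 1265   i=9: 275     …   i=16: 774
  i=17: 406
Match at i=17, j=25: x = 17·37 + 25 = 654.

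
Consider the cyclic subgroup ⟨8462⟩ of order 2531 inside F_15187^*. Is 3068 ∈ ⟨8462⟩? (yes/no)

no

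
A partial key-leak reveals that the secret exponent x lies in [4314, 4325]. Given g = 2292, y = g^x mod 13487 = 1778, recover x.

Compute 2292^4314 mod 13487 = 5944, then multiply by 2292 repeatedly:
  2292^4314=5944  2292^4315=1778
Found 1778 at exponent 4315.

4315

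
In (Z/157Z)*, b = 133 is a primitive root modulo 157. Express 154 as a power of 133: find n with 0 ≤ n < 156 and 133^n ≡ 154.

Baby-step giant-step with m = ceil(sqrt(156)) = 13.
Baby table (133^j mod 157 for j=0..12):
  0:1  1:133  2:105  3:149  4:35  5:102  6:64  7:34
  8:126  9:116  10:42  11:91  12:14
Giant step factor: 133^(-13) ≡ 107 (mod 157).
Scan 154·107^i mod 157 for i = 0, 1, …:
  i=0: 154   i=1: 150   i=2: 36   i=3: 84
  i=4: 39   i=5: 91
Match at i=5, j=11: n = 5·13 + 11 = 76.

76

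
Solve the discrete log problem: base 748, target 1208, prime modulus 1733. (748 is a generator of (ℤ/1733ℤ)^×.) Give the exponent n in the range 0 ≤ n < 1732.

Baby-step giant-step with m = ceil(sqrt(1732)) = 42.
Baby table (748^j mod 1733 for j=0..41):
  0:1  1:748  2:1478  3:1623  4:904  5:322  6:1702  7:1074
  8:973  9:1677  10:1437  11:416  12:961  13:1366  14:1031  15:3
  16:511  17:968  18:1403  19:979  20:966  21:1640  22:1489  23:1186
  24:1565  25:845  26:1248  27:1150  28:632  29:1360  30:9  31:1533
  32:1171  33:743  34:1204  35:1165  36:1454  37:1001  38:92  39:1229
  40:802  41:278
Giant step factor: 748^(-42) ≡ 1408 (mod 1733).
Scan 1208·1408^i mod 1733 for i = 0, 1, …:
  i=0: 1208   i=1: 791   i=2: 1142   i=3: 1445
  i=4: 18   i=5: 1082   i=6: 149   i=7: 99
  i=8: 752   i=9: 1686     …   i=29: 1467
  i=30: 1533
Match at i=30, j=31: n = 30·42 + 31 = 1291.

1291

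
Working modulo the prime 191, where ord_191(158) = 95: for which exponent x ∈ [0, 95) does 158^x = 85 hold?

Baby-step giant-step with m = ceil(sqrt(95)) = 10.
Baby table (158^j mod 191 for j=0..9):
  0:1  1:158  2:134  3:162  4:2  5:125  6:77  7:133
  8:4  9:59
Giant step factor: 158^(-10) ≡ 160 (mod 191).
Scan 85·160^i mod 191 for i = 0, 1, …:
  i=0: 85   i=1: 39   i=2: 128   i=3: 43
  i=4: 4
Match at i=4, j=8: x = 4·10 + 8 = 48.

48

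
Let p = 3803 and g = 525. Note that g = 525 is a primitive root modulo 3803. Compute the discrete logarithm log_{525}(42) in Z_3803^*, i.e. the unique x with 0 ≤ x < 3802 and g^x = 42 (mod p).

3468

Baby-step giant-step with m = ceil(sqrt(3802)) = 62.
Baby table (525^j mod 3803 for j=0..61):
  0:1  1:525  2:1809  3:2778  4:1901  5:1639  6:997  7:2414
  8:951  9:1082  10:1403  11:2596  12:1426  13:3262  14:1200  15:2505
  16:3090  17:2172  18:3203  19:649  20:2258  21:2717  22:300  23:1577
  24:2674  25:543  26:3653  27:1113  28:2466  29:1630  30:75  31:1345
  32:2570  33:2988  34:1864  35:1229  36:2518  37:2309  38:2871  39:1287
  40:2544  41:747  42:466  43:1258  44:2531  45:1528  46:3570  47:3174
  48:636  49:3039  50:2018  51:2216  52:3485  53:382  54:2794  55:2695
  56:159  57:3612  58:2406  59:554  60:1822  61:1997
Giant step factor: 525^(-62) ≡ 3705 (mod 3803).
Scan 42·3705^i mod 3803 for i = 0, 1, …:
  i=0: 42   i=1: 3490   i=2: 250   i=3: 2121
  i=4: 1307   i=5: 1216   i=6: 2528   i=7: 3254
  i=8: 560   i=9: 2165     …   i=54: 3468
  i=55: 2406
Match at i=55, j=58: x = 55·62 + 58 = 3468.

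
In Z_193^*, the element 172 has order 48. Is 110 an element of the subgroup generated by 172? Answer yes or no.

no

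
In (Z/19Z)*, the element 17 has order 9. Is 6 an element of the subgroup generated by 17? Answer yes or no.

yes

⟨17⟩ has order 9; its elements mod 19 are {1, 4, 5, 6, 7, 9, 11, 16, 17}.
6 is in this set.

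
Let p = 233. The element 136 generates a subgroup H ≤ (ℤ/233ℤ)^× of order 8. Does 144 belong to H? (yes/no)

yes

144 ∈ ⟨136⟩ iff 144^8 ≡ 1 (mod 233), since |⟨136⟩| = 8.
144^8 mod 233 = 1.
Since 1 = 1, 144 lies in the subgroup.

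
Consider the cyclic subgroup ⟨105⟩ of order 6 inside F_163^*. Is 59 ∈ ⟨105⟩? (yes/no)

59 ∈ ⟨105⟩ iff 59^6 ≡ 1 (mod 163), since |⟨105⟩| = 6.
59^6 mod 163 = 1.
Since 1 = 1, 59 lies in the subgroup.

yes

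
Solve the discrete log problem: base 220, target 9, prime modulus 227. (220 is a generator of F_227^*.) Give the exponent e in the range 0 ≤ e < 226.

Baby-step giant-step with m = ceil(sqrt(226)) = 16.
Baby table (220^j mod 227 for j=0..15):
  0:1  1:220  2:49  3:111  4:131  5:218  6:63  7:13
  8:136  9:183  10:81  11:114  12:110  13:138  14:169  15:179
Giant step factor: 220^(-16) ≡ 25 (mod 227).
Scan 9·25^i mod 227 for i = 0, 1, …:
  i=0: 9   i=1: 225   i=2: 177   i=3: 112
  i=4: 76   i=5: 84   i=6: 57   i=7: 63
Match at i=7, j=6: e = 7·16 + 6 = 118.

118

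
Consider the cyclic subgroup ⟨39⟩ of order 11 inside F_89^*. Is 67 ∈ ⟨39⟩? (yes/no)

67 ∈ ⟨39⟩ iff 67^11 ≡ 1 (mod 89), since |⟨39⟩| = 11.
67^11 mod 89 = 1.
Since 1 = 1, 67 lies in the subgroup.

yes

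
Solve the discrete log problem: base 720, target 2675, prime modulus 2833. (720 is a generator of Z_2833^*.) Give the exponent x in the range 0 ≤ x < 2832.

949

Baby-step giant-step with m = ceil(sqrt(2832)) = 54.
Baby table (720^j mod 2833 for j=0..53):
  0:1  1:720  2:2794  3:250  4:1521  5:1582  6:174  7:628
  8:1713  9:1005  10:1185  11:467  12:1946  13:1618  14:597  15:2057
  16:2214  17:1934  18:1477  19:1065  20:1890  21:960  22:2781  23:2222
  24:2028  25:1165  26:232  27:2726  28:2284  29:1340  30:1580  31:1567
  32:706  33:1213  34:796  35:854  36:119  37:690  38:1025  39:1420
  40:2520  41:1280  42:875  43:1074  44:2704  45:609  46:2198  47:1746
  48:2101  49:2731  50:218  51:1145  52:2830  53:673
Giant step factor: 720^(-54) ≡ 339 (mod 2833).
Scan 2675·339^i mod 2833 for i = 0, 1, …:
  i=0: 2675   i=1: 265   i=2: 2012   i=3: 2148
  i=4: 91   i=5: 2519   i=6: 1208   i=7: 1560
  i=8: 1902   i=9: 1687     …   i=16: 2027
  i=17: 1567
Match at i=17, j=31: x = 17·54 + 31 = 949.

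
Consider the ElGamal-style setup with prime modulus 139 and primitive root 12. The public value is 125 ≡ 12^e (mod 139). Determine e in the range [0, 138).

6

Baby-step giant-step with m = ceil(sqrt(138)) = 12.
Baby table (12^j mod 139 for j=0..11):
  0:1  1:12  2:5  3:60  4:25  5:22  6:125  7:110
  8:69  9:133  10:67  11:109
Giant step factor: 12^(-12) ≡ 100 (mod 139).
Scan 125·100^i mod 139 for i = 0, 1, …:
  i=0: 125
Match at i=0, j=6: e = 0·12 + 6 = 6.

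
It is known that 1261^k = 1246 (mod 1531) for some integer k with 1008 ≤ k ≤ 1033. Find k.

Compute 1261^1008 mod 1531 = 875, then multiply by 1261 repeatedly:
  1261^1008=875  1261^1009=1055  1261^1010=1447  1261^1011=1246
Found 1246 at exponent 1011.

1011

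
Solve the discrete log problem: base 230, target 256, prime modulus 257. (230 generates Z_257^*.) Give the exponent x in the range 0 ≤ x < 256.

Baby-step giant-step with m = ceil(sqrt(256)) = 16.
Baby table (230^j mod 257 for j=0..15):
  0:1  1:230  2:215  3:106  4:222  5:174  6:185  7:145
  8:197  9:78  10:207  11:65  12:44  13:97  14:208  15:38
Giant step factor: 230^(-16) ≡ 129 (mod 257).
Scan 256·129^i mod 257 for i = 0, 1, …:
  i=0: 256   i=1: 128   i=2: 64   i=3: 32
  i=4: 16   i=5: 8   i=6: 4   i=7: 2
  i=8: 1
Match at i=8, j=0: x = 8·16 + 0 = 128.

128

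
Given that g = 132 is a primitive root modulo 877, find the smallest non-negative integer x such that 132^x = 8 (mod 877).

315

Baby-step giant-step with m = ceil(sqrt(876)) = 30.
Baby table (132^j mod 877 for j=0..29):
  0:1  1:132  2:761  3:474  4:301  5:267  6:164  7:600
  8:270  9:560  10:252  11:815  12:586  13:176  14:430  15:632
  16:109  17:356  18:511  19:800  20:360  21:162  22:336  23:502
  24:489  25:527  26:281  27:258  28:730  29:767
Giant step factor: 132^(-30) ≡ 124 (mod 877).
Scan 8·124^i mod 877 for i = 0, 1, …:
  i=0: 8   i=1: 115   i=2: 228   i=3: 208
  i=4: 359   i=5: 666   i=6: 146   i=7: 564
  i=8: 653   i=9: 288   i=10: 632
Match at i=10, j=15: x = 10·30 + 15 = 315.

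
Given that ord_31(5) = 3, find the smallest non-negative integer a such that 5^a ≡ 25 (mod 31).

2

Successive powers of 5 modulo 31:
  5^0=1  5^1=5  5^2=25
So 5^2 ≡ 25 (mod 31), giving a = 2.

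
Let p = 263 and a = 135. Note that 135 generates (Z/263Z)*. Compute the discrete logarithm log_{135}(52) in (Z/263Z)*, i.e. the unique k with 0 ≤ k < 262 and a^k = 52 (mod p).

140

Baby-step giant-step with m = ceil(sqrt(262)) = 17.
Baby table (135^j mod 263 for j=0..16):
  0:1  1:135  2:78  3:10  4:35  5:254  6:100  7:87
  8:173  9:211  10:81  11:152  12:6  13:21  14:205  15:60
  16:210
Giant step factor: 135^(-17) ≡ 112 (mod 263).
Scan 52·112^i mod 263 for i = 0, 1, …:
  i=0: 52   i=1: 38   i=2: 48   i=3: 116
  i=4: 105   i=5: 188   i=6: 16   i=7: 214
  i=8: 35
Match at i=8, j=4: k = 8·17 + 4 = 140.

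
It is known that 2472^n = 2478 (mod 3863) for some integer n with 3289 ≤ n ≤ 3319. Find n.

3309

Compute 2472^3289 mod 3863 = 387, then multiply by 2472 repeatedly:
  2472^3289=387  2472^3290=2503  2472^3291=2753  2472^3292=2673  2472^3293=1926
  2472^3294=1856  2472^3295=2651  2472^3296=1624  2472^3297=871  2472^3298=1421
  2472^3299=1245  2472^3300=2692  2472^3301=2538  2472^3302=424  2472^3303=1255
  2472^3304=371  2472^3305=1581  2472^3306=2739  2472^3307=2832  2472^3308=948
  2472^3309=2478
Found 2478 at exponent 3309.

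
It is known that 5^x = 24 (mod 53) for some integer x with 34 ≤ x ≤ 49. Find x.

48

Compute 5^34 mod 53 = 38, then multiply by 5 repeatedly:
  5^34=38  5^35=31  5^36=49  5^37=33  5^38=6
  5^39=30  5^40=44  5^41=8  5^42=40  5^43=41
  5^44=46  5^45=18  5^46=37  5^47=26  5^48=24
Found 24 at exponent 48.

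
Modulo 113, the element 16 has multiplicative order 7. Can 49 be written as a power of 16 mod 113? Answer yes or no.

49 ∈ ⟨16⟩ iff 49^7 ≡ 1 (mod 113), since |⟨16⟩| = 7.
49^7 mod 113 = 1.
Since 1 = 1, 49 lies in the subgroup.

yes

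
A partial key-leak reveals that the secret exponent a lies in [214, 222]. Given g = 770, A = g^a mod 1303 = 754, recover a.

Compute 770^214 mod 1303 = 656, then multiply by 770 repeatedly:
  770^214=656  770^215=859  770^216=809  770^217=96  770^218=952
  770^219=754
Found 754 at exponent 219.

219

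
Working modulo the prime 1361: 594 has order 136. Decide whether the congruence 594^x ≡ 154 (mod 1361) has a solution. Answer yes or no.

154 ∈ ⟨594⟩ iff 154^136 ≡ 1 (mod 1361), since |⟨594⟩| = 136.
154^136 mod 1361 = 1.
Since 1 = 1, 154 lies in the subgroup.

yes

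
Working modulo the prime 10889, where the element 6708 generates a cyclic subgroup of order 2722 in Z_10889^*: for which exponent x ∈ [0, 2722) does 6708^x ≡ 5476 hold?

150

Baby-step giant-step with m = ceil(sqrt(2722)) = 53.
Baby table (6708^j mod 10889 for j=0..52):
  0:1  1:6708  2:3916  3:4260  4:3344  5:212  6:6526  7:2628
  8:10222  9:1143  10:1388  11:609  12:1797  13:153  14:2758  15:253
  16:9329  17:10738  18:10658  19:7579  20:10080  21:6839  22:655  23:5473
  24:6065  25:2716  26:1631  27:8192  28:6042  29:878  30:9564  31:8213
  32:5353  33:6891  34:1023  35:2214  36:9805  37:2380  38:1766  39:9985
  40:1141  41:9750  42:3666  43:4166  44:4354  45:2334  46:8979  47:4073
  48:1183  49:8372  50:4803  51:8862  52:3245
Giant step factor: 6708^(-53) ≡ 10733 (mod 10889).
Scan 5476·10733^i mod 10889 for i = 0, 1, …:
  i=0: 5476   i=1: 5975   i=2: 4354
Match at i=2, j=44: x = 2·53 + 44 = 150.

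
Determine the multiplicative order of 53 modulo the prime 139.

138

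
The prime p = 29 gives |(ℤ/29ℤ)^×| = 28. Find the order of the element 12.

4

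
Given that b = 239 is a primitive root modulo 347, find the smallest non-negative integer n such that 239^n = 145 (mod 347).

15

Successive powers of 239 modulo 347:
  239^0=1  239^1=239  239^2=213  239^3=245  239^4=259  239^5=135
  239^6=341  239^7=301  239^8=110  239^9=265  239^10=181  239^11=231
  239^12=36  239^13=276  239^14=34  239^15=145
So 239^15 ≡ 145 (mod 347), giving n = 15.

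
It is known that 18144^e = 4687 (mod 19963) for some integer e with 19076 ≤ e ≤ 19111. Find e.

19079

Compute 18144^19076 mod 19963 = 9603, then multiply by 18144 repeatedly:
  18144^19076=9603  18144^19077=19731  18144^19078=2785  18144^19079=4687
Found 4687 at exponent 19079.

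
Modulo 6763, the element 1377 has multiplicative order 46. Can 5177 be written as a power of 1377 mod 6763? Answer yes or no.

5177 ∈ ⟨1377⟩ iff 5177^46 ≡ 1 (mod 6763), since |⟨1377⟩| = 46.
5177^46 mod 6763 = 2374.
Since 2374 ≠ 1, 5177 does not lie in the subgroup.

no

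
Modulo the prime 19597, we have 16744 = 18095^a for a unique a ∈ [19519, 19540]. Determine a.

19524

Compute 18095^19519 mod 19597 = 17919, then multiply by 18095 repeatedly:
  18095^19519=17919  18095^19520=11940  18095^19521=16972  18095^19522=3753  18095^19523=6930
  18095^19524=16744
Found 16744 at exponent 19524.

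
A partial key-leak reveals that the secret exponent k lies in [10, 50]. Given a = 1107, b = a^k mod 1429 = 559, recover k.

42

Compute 1107^10 mod 1429 = 751, then multiply by 1107 repeatedly:
  1107^10=751  1107^11=1108  1107^12=474  1107^13=275  1107^14=48
  1107^15=263  1107^16=1054  1107^17=714  1107^18=161  1107^19=1031
  1107^20=975  1107^21=430  1107^22=153  1107^23=749  1107^24=323
  1107^25=311  1107^26=1317  1107^27=339  1107^28=875  1107^29=1192
  1107^30=577  1107^31=1405  1107^32=583  1107^33=902  1107^34=1072
  1107^35=634  1107^36=199  1107^37=227  1107^38=1214  1107^39=638
  1107^40=340  1107^41=553  1107^42=559
Found 559 at exponent 42.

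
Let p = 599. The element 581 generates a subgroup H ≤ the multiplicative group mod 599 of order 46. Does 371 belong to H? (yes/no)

no

371 ∈ ⟨581⟩ iff 371^46 ≡ 1 (mod 599), since |⟨581⟩| = 46.
371^46 mod 599 = 361.
Since 361 ≠ 1, 371 does not lie in the subgroup.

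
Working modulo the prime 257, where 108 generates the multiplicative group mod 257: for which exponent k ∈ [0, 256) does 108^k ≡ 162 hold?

60

Baby-step giant-step with m = ceil(sqrt(256)) = 16.
Baby table (108^j mod 257 for j=0..15):
  0:1  1:108  2:99  3:155  4:35  5:182  6:124  7:28
  8:197  9:202  10:228  11:209  12:213  13:131  14:13  15:119
Giant step factor: 108^(-16) ≡ 129 (mod 257).
Scan 162·129^i mod 257 for i = 0, 1, …:
  i=0: 162   i=1: 81   i=2: 169   i=3: 213
Match at i=3, j=12: k = 3·16 + 12 = 60.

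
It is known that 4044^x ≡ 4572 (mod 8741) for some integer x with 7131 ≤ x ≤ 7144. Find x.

7133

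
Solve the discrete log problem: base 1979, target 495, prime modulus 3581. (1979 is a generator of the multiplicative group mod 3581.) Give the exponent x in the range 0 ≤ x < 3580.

Baby-step giant-step with m = ceil(sqrt(3580)) = 60.
Baby table (1979^j mod 3581 for j=0..59):
  0:1  1:1979  2:2408  3:2702  4:825  5:3320  6:2726  7:1768
  8:235  9:3116  10:82  11:1133  12:501  13:3123  14:3192  15:84
  16:1510  17:1736  18:1365  19:1261  20:3143  21:3381  22:1691  23:1835
  24:331  25:3307  26:2066  27:2693  28:919  29:3134  30:3475  31:1505
  32:2584  33:68  34:2075  35:2599  36:1105  37:2385  38:157  39:2737
  40:2051  41:1656  42:609  43:1995  44:1843  45:1839  46:1085  47:2196
  48:2131  49:2412  50:3456  51:3295  52:3385  53:2445  54:724  55:396
  56:3026  57:1022  58:2854  59:829
Giant step factor: 1979^(-60) ≡ 2121 (mod 3581).
Scan 495·2121^i mod 3581 for i = 0, 1, …:
  i=0: 495   i=1: 662   i=2: 350   i=3: 1083
  i=4: 1622   i=5: 2502   i=6: 3281   i=7: 1118
  i=8: 656   i=9: 1948     …   i=56: 3521
  i=57: 1656
Match at i=57, j=41: x = 57·60 + 41 = 3461.

3461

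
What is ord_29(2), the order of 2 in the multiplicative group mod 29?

The order of 2 must divide p − 1 = 28 = 2^2 · 7.
Divisors: 1, 2, 4, 7, 14, 28.
Check each in increasing order: 2^1 ≡ 2;  2^2 ≡ 4;  2^4 ≡ 16;  2^7 ≡ 12;  2^14 ≡ 28;  2^28 ≡ 1.
Smallest exponent giving 1 is 28.

28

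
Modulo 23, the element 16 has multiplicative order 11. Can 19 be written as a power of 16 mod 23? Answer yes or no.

no

⟨16⟩ has order 11; its elements mod 23 are {1, 2, 3, 4, 6, 8, 9, 12, 13, 16, 18}.
19 is not in this set.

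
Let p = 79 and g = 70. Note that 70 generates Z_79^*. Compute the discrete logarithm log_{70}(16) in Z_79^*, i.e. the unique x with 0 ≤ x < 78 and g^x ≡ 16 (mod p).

8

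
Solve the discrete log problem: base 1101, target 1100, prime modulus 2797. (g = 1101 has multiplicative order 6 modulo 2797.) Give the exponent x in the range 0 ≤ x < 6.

2

Successive powers of 1101 modulo 2797:
  1101^0=1  1101^1=1101  1101^2=1100
So 1101^2 ≡ 1100 (mod 2797), giving x = 2.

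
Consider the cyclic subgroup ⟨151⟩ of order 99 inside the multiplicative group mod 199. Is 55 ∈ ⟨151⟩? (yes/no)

55 ∈ ⟨151⟩ iff 55^99 ≡ 1 (mod 199), since |⟨151⟩| = 99.
55^99 mod 199 = 198.
Since 198 ≠ 1, 55 does not lie in the subgroup.

no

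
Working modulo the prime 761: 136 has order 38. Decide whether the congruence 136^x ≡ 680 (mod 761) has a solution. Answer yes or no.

680 ∈ ⟨136⟩ iff 680^38 ≡ 1 (mod 761), since |⟨136⟩| = 38.
680^38 mod 761 = 1.
Since 1 = 1, 680 lies in the subgroup.

yes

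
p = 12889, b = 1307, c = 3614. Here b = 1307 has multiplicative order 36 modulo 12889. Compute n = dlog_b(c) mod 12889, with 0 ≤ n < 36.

16

Successive powers of 1307 modulo 12889:
  1307^0=1  1307^1=1307  1307^2=6901  1307^3=10196  1307^4=11835  1307^5=1545
  1307^6=8631  1307^7=2842  1307^8=2462  1307^9=8473  1307^10=2560  1307^11=7669
  1307^12=8630  1307^13=1535  1307^14=8450  1307^15=11166  1307^16=3614
So 1307^16 ≡ 3614 (mod 12889), giving n = 16.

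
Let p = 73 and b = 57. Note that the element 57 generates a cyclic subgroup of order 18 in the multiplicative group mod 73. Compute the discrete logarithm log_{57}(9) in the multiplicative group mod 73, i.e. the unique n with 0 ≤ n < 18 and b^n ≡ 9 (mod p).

15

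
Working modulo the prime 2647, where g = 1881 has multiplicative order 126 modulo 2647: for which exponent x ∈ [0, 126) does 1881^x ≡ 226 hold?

Baby-step giant-step with m = ceil(sqrt(126)) = 12.
Baby table (1881^j mod 2647 for j=0..11):
  0:1  1:1881  2:1769  3:210  4:607  5:910  6:1748  7:414
  8:516  9:1794  10:2236  11:2480
Giant step factor: 1881^(-12) ≡ 162 (mod 2647).
Scan 226·162^i mod 2647 for i = 0, 1, …:
  i=0: 226   i=1: 2201   i=2: 1864   i=3: 210
Match at i=3, j=3: x = 3·12 + 3 = 39.

39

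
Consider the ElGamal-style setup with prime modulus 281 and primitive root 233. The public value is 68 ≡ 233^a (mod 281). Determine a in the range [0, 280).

Baby-step giant-step with m = ceil(sqrt(280)) = 17.
Baby table (233^j mod 281 for j=0..16):
  0:1  1:233  2:56  3:122  4:45  5:88  6:272  7:151
  8:58  9:26  10:157  11:51  12:81  13:46  14:40  15:47
  16:273
Giant step factor: 233^(-17) ≡ 251 (mod 281).
Scan 68·251^i mod 281 for i = 0, 1, …:
  i=0: 68   i=1: 208   i=2: 223   i=3: 54
  i=4: 66   i=5: 268   i=6: 109   i=7: 102
  i=8: 31   i=9: 194   i=10: 81
Match at i=10, j=12: a = 10·17 + 12 = 182.

182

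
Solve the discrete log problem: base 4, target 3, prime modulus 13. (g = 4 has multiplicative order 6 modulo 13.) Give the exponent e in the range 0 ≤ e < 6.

2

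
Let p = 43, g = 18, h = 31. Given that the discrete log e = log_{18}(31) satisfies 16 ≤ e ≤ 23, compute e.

20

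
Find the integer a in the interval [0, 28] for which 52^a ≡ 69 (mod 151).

16

Compute 52^0 mod 151 = 1, then multiply by 52 repeatedly:
  52^0=1  52^1=52  52^2=137  52^3=27  52^4=45
  52^5=75  52^6=125  52^7=7  52^8=62  52^9=53
  52^10=38  52^11=13  52^12=72  52^13=120  52^14=49
  52^15=132  52^16=69
Found 69 at exponent 16.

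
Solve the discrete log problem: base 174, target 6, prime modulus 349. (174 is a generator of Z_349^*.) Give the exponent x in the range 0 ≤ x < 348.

Baby-step giant-step with m = ceil(sqrt(348)) = 19.
Baby table (174^j mod 349 for j=0..18):
  0:1  1:174  2:262  3:218  4:240  5:229  6:60  7:319
  8:15  9:167  10:91  11:129  12:110  13:294  14:202  15:248
  16:225  17:62  18:318
Giant step factor: 174^(-19) ≡ 259 (mod 349).
Scan 6·259^i mod 349 for i = 0, 1, …:
  i=0: 6   i=1: 158   i=2: 89   i=3: 17
  i=4: 215   i=5: 194   i=6: 339   i=7: 202
Match at i=7, j=14: x = 7·19 + 14 = 147.

147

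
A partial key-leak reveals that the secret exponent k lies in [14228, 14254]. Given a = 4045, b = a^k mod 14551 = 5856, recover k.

Compute 4045^14228 mod 14551 = 13705, then multiply by 4045 repeatedly:
  4045^14228=13705  4045^14229=11966  4045^14230=5844  4045^14231=8156  4045^14232=3903
  4045^14233=14351  4045^14234=5856
Found 5856 at exponent 14234.

14234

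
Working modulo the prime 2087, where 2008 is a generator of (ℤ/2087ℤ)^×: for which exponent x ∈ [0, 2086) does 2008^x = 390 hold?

Baby-step giant-step with m = ceil(sqrt(2086)) = 46.
Baby table (2008^j mod 2087 for j=0..45):
  0:1  1:2008  2:2067  3:1580  4:400  5:1792  6:348  7:1726
  8:1388  9:959  10:1458  11:1690  12:58  13:1679  14:927  15:1899
  16:243  17:1673  18:1401  19:2019  20:1198  21:1360  22:1084  23:2018
  24:1277  25:1380  26:1591  27:1618  28:1572  29:1032  30:1952  31:230
  32:613  33:1661  34:262  35:172  36:1021  37:734  38:450  39:2016
  40:1435  41:1420  42:518  43:818  44:75  45:336
Giant step factor: 2008^(-46) ≡ 32 (mod 2087).
Scan 390·32^i mod 2087 for i = 0, 1, …:
  i=0: 390   i=1: 2045   i=2: 743   i=3: 819
  i=4: 1164   i=5: 1769   i=6: 259   i=7: 2027
  i=8: 167   i=9: 1170     …   i=42: 109
  i=43: 1401
Match at i=43, j=18: x = 43·46 + 18 = 1996.

1996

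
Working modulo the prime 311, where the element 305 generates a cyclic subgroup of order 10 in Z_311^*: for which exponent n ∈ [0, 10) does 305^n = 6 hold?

6

Successive powers of 305 modulo 311:
  305^0=1  305^1=305  305^2=36  305^3=95  305^4=52  305^5=310
  305^6=6
So 305^6 ≡ 6 (mod 311), giving n = 6.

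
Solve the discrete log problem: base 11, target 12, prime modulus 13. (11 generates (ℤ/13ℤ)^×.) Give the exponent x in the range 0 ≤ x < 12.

6

Successive powers of 11 modulo 13:
  11^0=1  11^1=11  11^2=4  11^3=5  11^4=3  11^5=7
  11^6=12
So 11^6 ≡ 12 (mod 13), giving x = 6.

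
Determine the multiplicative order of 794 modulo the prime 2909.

1454

The order of 794 must divide p − 1 = 2908 = 2^2 · 727.
Divisors: 1, 2, 4, 727, 1454, 2908.
Check each in increasing order: 794^1 ≡ 794;  794^2 ≡ 2092;  794^4 ≡ 1328;  794^727 ≡ 2908;  794^1454 ≡ 1.
Smallest exponent giving 1 is 1454.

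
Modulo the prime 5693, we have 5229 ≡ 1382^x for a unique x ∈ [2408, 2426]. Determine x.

2408

Compute 1382^2408 mod 5693 = 5229, then multiply by 1382 repeatedly:
  1382^2408=5229
Found 5229 at exponent 2408.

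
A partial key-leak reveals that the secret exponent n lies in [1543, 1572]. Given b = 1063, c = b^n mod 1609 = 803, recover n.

1550

Compute 1063^1543 mod 1609 = 29, then multiply by 1063 repeatedly:
  1063^1543=29  1063^1544=256  1063^1545=207  1063^1546=1217  1063^1547=35
  1063^1548=198  1063^1549=1304  1063^1550=803
Found 803 at exponent 1550.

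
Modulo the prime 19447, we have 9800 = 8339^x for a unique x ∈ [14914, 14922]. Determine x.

Compute 8339^14914 mod 19447 = 15416, then multiply by 8339 repeatedly:
  8339^14914=15416  8339^14915=9354  8339^14916=1089  8339^14917=18869  8339^14918=2914
  8339^14919=10543  8339^14920=17637  8339^14921=16729  8339^14922=9800
Found 9800 at exponent 14922.

14922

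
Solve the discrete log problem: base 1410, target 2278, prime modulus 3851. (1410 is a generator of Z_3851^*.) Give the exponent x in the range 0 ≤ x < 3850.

Baby-step giant-step with m = ceil(sqrt(3850)) = 63.
Baby table (1410^j mod 3851 for j=0..62):
  0:1  1:1410  2:984  3:1080  4:1655  5:3695  6:3398  7:536
  8:964  9:3688  10:1230  11:1350  12:1106  13:3656  14:2322  15:670
  16:1205  17:759  18:3463  19:3613  20:3308  21:719  22:977  23:2763
  24:2469  25:3837  26:3366  27:1628  28:284  29:3787  30:2184  31:2491
  32:198  33:1908  34:2282  35:2035  36:355  37:3771  38:2730  39:2151
  40:2173  41:2385  42:927  43:1581  44:3332  45:3751  46:1487  47:1726
  48:3679  49:93  50:196  51:2939  52:314  53:3726  54:896  55:232
  56:3636  57:1079  58:245  59:2711  60:2318  61:2732  62:1120
Giant step factor: 1410^(-63) ≡ 2377 (mod 3851).
Scan 2278·2377^i mod 3851 for i = 0, 1, …:
  i=0: 2278   i=1: 300   i=2: 665   i=3: 1795
  i=4: 3658   i=5: 3359   i=6: 1220   i=7: 137
  i=8: 2165   i=9: 1269   i=10: 1080
Match at i=10, j=3: x = 10·63 + 3 = 633.

633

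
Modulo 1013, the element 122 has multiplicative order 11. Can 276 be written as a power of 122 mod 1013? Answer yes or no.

no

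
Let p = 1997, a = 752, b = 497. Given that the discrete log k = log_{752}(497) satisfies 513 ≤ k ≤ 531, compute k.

514

Compute 752^513 mod 1997 = 1517, then multiply by 752 repeatedly:
  752^513=1517  752^514=497
Found 497 at exponent 514.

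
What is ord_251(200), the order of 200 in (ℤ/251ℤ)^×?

50

The order of 200 must divide p − 1 = 250 = 2 · 5^3.
Divisors: 1, 2, 5, 10, 25, 50, 125, 250.
Check each in increasing order: 200^1 ≡ 200;  200^2 ≡ 91;  200^5 ≡ 102;  200^10 ≡ 113;  200^25 ≡ 250;  200^50 ≡ 1.
Smallest exponent giving 1 is 50.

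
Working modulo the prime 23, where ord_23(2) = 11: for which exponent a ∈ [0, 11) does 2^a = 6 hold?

Successive powers of 2 modulo 23:
  2^0=1  2^1=2  2^2=4  2^3=8  2^4=16  2^5=9
  2^6=18  2^7=13  2^8=3  2^9=6
So 2^9 ≡ 6 (mod 23), giving a = 9.

9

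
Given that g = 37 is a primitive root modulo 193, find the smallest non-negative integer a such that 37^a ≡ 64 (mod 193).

Baby-step giant-step with m = ceil(sqrt(192)) = 14.
Baby table (37^j mod 193 for j=0..13):
  0:1  1:37  2:18  3:87  4:131  5:22  6:42  7:10
  8:177  9:180  10:98  11:152  12:27  13:34
Giant step factor: 37^(-14) ≡ 83 (mod 193).
Scan 64·83^i mod 193 for i = 0, 1, …:
  i=0: 64   i=1: 101   i=2: 84   i=3: 24
  i=4: 62   i=5: 128   i=6: 9   i=7: 168
  i=8: 48   i=9: 124   i=10: 63   i=11: 18
Match at i=11, j=2: a = 11·14 + 2 = 156.

156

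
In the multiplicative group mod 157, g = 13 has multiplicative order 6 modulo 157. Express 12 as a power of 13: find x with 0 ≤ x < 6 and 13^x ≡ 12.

2

Successive powers of 13 modulo 157:
  13^0=1  13^1=13  13^2=12
So 13^2 ≡ 12 (mod 157), giving x = 2.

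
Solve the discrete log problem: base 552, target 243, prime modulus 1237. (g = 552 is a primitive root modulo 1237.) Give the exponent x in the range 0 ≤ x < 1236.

Baby-step giant-step with m = ceil(sqrt(1236)) = 36.
Baby table (552^j mod 1237 for j=0..35):
  0:1  1:552  2:402  3:481  4:794  5:390  6:42  7:918
  8:803  9:410  10:1186  11:299  12:527  13:209  14:327  15:1139
  16:332  17:188  18:1105  19:119  20:127  21:832  22:337  23:474
  24:641  25:50  26:386  27:308  28:547  29:116  30:945  31:863
  32:131  33:566  34:708  35:1161
Giant step factor: 552^(-36) ≡ 1202 (mod 1237).
Scan 243·1202^i mod 1237 for i = 0, 1, …:
  i=0: 243   i=1: 154   i=2: 795   i=3: 626
  i=4: 356   i=5: 1147   i=6: 676   i=7: 1080
  i=8: 547
Match at i=8, j=28: x = 8·36 + 28 = 316.

316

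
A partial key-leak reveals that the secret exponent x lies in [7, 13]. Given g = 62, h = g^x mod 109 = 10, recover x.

Compute 62^7 mod 109 = 70, then multiply by 62 repeatedly:
  62^7=70  62^8=89  62^9=68  62^10=74  62^11=10
Found 10 at exponent 11.

11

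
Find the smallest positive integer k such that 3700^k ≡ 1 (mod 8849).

8848

The order of 3700 must divide p − 1 = 8848 = 2^4 · 7 · 79.
Divisors: 1, 2, 4, 7, 8, 14, 16, 28, 56, 79, 112, 158, 316, 553, 632, 1106, 1264, 2212, 4424, 8848.
Check each in increasing order: 3700^1 ≡ 3700;  3700^2 ≡ 597;  3700^4 ≡ 2449;  3700^7 ≡ 7722;  3700^8 ≡ 6828;  3700^14 ≡ 4722;  3700^16 ≡ 5052;  3700^28 ≡ 6653;  3700^56 ≡ 8560;  3700^79 ≡ 6553;  3700^112 ≡ 3880;  3700^158 ≡ 6461;  3700^316 ≡ 3788;  3700^553 ≡ 472;  3700^632 ≡ 4715;  3700^1106 ≡ 1559;  3700^1264 ≡ 2537;  3700^2212 ≡ 5855;  3700^4424 ≡ 8848;  3700^8848 ≡ 1.
Smallest exponent giving 1 is 8848.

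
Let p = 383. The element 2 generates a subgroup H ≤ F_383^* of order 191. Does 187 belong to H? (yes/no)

no

187 ∈ ⟨2⟩ iff 187^191 ≡ 1 (mod 383), since |⟨2⟩| = 191.
187^191 mod 383 = 382.
Since 382 ≠ 1, 187 does not lie in the subgroup.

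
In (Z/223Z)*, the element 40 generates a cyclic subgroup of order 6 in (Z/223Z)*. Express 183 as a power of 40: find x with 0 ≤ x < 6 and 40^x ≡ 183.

4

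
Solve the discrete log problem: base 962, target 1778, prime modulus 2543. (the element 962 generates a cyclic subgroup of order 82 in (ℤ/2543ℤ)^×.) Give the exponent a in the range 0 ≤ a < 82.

47

Baby-step giant-step with m = ceil(sqrt(82)) = 10.
Baby table (962^j mod 2543 for j=0..9):
  0:1  1:962  2:2335  3:801  4:33  5:1230  6:765  7:1003
  8:1089  9:2445
Giant step factor: 962^(-10) ≡ 1677 (mod 2543).
Scan 1778·1677^i mod 2543 for i = 0, 1, …:
  i=0: 1778   i=1: 1310   i=2: 2261   i=3: 84
  i=4: 1003
Match at i=4, j=7: a = 4·10 + 7 = 47.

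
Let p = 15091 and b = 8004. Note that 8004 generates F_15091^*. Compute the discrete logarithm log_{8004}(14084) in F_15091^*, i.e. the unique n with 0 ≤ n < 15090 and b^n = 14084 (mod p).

Baby-step giant-step with m = ceil(sqrt(15090)) = 123.
Baby table (8004^j mod 15091 for j=0..122):
  0:1  1:8004  2:2721  3:2571  4:9251  5:8558  6:183  7:905
  8:15031  9:2672  10:2741  11:11741  12:3307  13:14705  14:4111  15:6064
  16:3600  17:5681  18:1541  19:4817  20:12854  21:8069  22:9887  23:13435
  24:10365  25:6233  26:13177  27:12800  28:13492  29:13863  30:10420  31:8814
  32:11922  33:3295  34:9203  35:1641  36:5394  37:13316  38:8622  39:14436
  40:9048  41:13574  42:6187  43:7177  44:8362  45:863  46:10865  47:9118
  48:396  49:474  50:6055  51:7019  52:11374  53:8584  54:12104  55:11287
  56:6422  57:1742  58:13975  59:1408  60:11746  61:13145  62:13219  63:1875
  64:7046  65:1117  66:6596  67:6066  68:4517  69:11123  70:6683  71:8228
  72:14879  73:8435  74:11697  75:13315  76:618  77:11715  78:6477  79:4323
  80:12720  81:6994  82:7457  83:923  84:8193  85:6377  86:3746  87:12258
  88:6441  89:2908  90:5310  91:4984  92:6423  93:9746  94:1605  95:3979
  96:5906  97:6612  98:13402  99:2780  100:6986  101:3789  102:9337  103:2716
  104:7824  105:10737  106:10794  107:14292  108:3388  109:14116  110:13238  111:3041
  112:13472  113:4693  114:1273  115:2667  116:7994  117:13227  118:5543  119:13723
  120:6594  121:5149  122:14166
Giant step factor: 8004^(-123) ≡ 6810 (mod 15091).
Scan 14084·6810^i mod 15091 for i = 0, 1, …:
  i=0: 14084   i=1: 8735   i=2: 11719   i=3: 5182
  i=4: 6662   i=5: 4674   i=6: 3021   i=7: 3977
  i=8: 10116   i=9: 14636     …   i=85: 11989
  i=86: 2780
Match at i=86, j=99: n = 86·123 + 99 = 10677.

10677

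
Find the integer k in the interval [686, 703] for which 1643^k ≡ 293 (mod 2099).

701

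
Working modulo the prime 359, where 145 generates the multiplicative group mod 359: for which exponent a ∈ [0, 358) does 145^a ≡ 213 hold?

17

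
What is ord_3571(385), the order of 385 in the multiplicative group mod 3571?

714

The order of 385 must divide p − 1 = 3570 = 2 · 3 · 5 · 7 · 17.
Divisors: 1, 2, 3, 5, 6, 7, 10, 14, 15, 17, 21, 30, 34, 35, 42, 51, 70, 85, 102, 105, 119, 170, 210, 238, 255, 357, 510, 595, 714, 1190, 1785, 3570.
Check each in increasing order: 385^1 ≡ 385;  385^2 ≡ 1814;  385^3 ≡ 2045;  385^5 ≡ 2932;  385^6 ≡ 384;  385^7 ≡ 1429;  385^10 ≡ 1227;  385^14 ≡ 3000;  385^15 ≡ 1567;  385^17 ≡ 22;  385^21 ≡ 1800;  385^30 ≡ 2212;  385^34 ≡ 484;  385^35 ≡ 648;  385^42 ≡ 1103;  385^51 ≡ 3506;  385^70 ≡ 2097;  385^85 ≡ 679;  385^102 ≡ 654;  385^105 ≡ 1876;  385^119 ≡ 104;  385^170 ≡ 382;  385^210 ≡ 1941;  385^238 ≡ 103;  385^255 ≡ 2266;  385^357 ≡ 3570;  385^510 ≡ 3229;  385^595 ≡ 3468;  385^714 ≡ 1.
Smallest exponent giving 1 is 714.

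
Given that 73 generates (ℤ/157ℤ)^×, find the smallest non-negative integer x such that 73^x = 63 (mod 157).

107

Baby-step giant-step with m = ceil(sqrt(156)) = 13.
Baby table (73^j mod 157 for j=0..12):
  0:1  1:73  2:148  3:128  4:81  5:104  6:56  7:6
  8:124  9:103  10:140  11:15  12:153
Giant step factor: 73^(-13) ≡ 50 (mod 157).
Scan 63·50^i mod 157 for i = 0, 1, …:
  i=0: 63   i=1: 10   i=2: 29   i=3: 37
  i=4: 123   i=5: 27   i=6: 94   i=7: 147
  i=8: 128
Match at i=8, j=3: x = 8·13 + 3 = 107.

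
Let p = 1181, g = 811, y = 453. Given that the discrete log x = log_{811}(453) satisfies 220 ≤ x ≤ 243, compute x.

Compute 811^220 mod 1181 = 753, then multiply by 811 repeatedly:
  811^220=753  811^221=106  811^222=934  811^223=453
Found 453 at exponent 223.

223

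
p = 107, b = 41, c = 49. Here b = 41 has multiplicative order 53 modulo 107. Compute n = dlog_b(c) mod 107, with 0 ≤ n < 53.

Baby-step giant-step with m = ceil(sqrt(53)) = 8.
Baby table (41^j mod 107 for j=0..7):
  0:1  1:41  2:76  3:13  4:105  5:25  6:62  7:81
Giant step factor: 41^(-8) ≡ 27 (mod 107).
Scan 49·27^i mod 107 for i = 0, 1, …:
  i=0: 49   i=1: 39   i=2: 90   i=3: 76
Match at i=3, j=2: n = 3·8 + 2 = 26.

26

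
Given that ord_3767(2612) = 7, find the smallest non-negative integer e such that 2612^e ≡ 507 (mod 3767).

2

Successive powers of 2612 modulo 3767:
  2612^0=1  2612^1=2612  2612^2=507
So 2612^2 ≡ 507 (mod 3767), giving e = 2.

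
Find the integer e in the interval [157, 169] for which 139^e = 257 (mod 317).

168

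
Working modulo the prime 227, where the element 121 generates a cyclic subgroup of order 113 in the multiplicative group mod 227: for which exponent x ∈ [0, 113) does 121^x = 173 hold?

61

Baby-step giant-step with m = ceil(sqrt(113)) = 11.
Baby table (121^j mod 227 for j=0..10):
  0:1  1:121  2:113  3:53  4:57  5:87  6:85  7:70
  8:71  9:192  10:78
Giant step factor: 121^(-11) ≡ 26 (mod 227).
Scan 173·26^i mod 227 for i = 0, 1, …:
  i=0: 173   i=1: 185   i=2: 43   i=3: 210
  i=4: 12   i=5: 85
Match at i=5, j=6: x = 5·11 + 6 = 61.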